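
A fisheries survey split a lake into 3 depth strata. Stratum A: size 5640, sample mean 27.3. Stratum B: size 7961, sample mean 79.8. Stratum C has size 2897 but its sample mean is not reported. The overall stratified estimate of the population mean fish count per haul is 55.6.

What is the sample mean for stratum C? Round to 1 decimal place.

44.2

N = 5640 + 7961 + 2897 = 16498.
Overall total = μ·N = 55.6·16498 = 917288.8.
Subtract the known strata: 5640·27.3 + 7961·79.8 = 789259.8.
Remaining total for stratum C: 917288.8 − 789259.8 = 128029.
Divide by its size: 128029 / 2897 = 44.194... → 44.2.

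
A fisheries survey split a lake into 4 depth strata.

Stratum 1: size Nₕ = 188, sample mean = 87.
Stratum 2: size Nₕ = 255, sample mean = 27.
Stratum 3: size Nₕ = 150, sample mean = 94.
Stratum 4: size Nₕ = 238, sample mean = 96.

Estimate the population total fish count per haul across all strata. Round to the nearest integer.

60189

1: 188·87 = 16356
2: 255·27 = 6885
3: 150·94 = 14100
4: 238·96 = 22848
τ̂ = Σ Nₕx̄ₕ = 60189.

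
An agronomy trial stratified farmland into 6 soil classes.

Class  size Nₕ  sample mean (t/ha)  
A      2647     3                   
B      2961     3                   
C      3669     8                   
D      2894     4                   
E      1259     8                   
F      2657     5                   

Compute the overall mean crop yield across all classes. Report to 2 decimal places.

5.04

N = 16087; weights Wₕ = Nₕ/N = (0.1645, 0.1841, 0.2281, 0.1799, 0.0783, 0.1652).
x̄_st = Σ Wₕ·x̄ₕ = 0.1645·3 + 0.1841·3 + 0.2281·8 + 0.1799·4 + 0.0783·8 + 0.1652·5 ≈ 5.0419...
→ 5.04.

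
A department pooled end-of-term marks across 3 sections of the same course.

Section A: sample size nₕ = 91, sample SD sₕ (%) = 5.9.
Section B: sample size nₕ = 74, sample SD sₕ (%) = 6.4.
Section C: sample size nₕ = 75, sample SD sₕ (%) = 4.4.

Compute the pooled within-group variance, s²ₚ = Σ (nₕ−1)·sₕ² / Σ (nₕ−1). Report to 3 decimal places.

Degrees of freedom: 90 + 73 + 74 = 237.
Σ(nₕ−1)sₕ² = 90·34.81 + 73·40.96 + 74·19.36 = 7555.62.
s²ₚ = 7555.62 / 237 = 31.88025... → 31.880.

31.880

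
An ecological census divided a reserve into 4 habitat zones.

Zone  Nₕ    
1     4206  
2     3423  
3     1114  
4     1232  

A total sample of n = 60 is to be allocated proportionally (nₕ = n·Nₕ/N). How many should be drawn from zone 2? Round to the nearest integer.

21

N = 4206 + 3423 + 1114 + 1232 = 9975.
n_2 = 60·3423/9975 = 20.589... → 21.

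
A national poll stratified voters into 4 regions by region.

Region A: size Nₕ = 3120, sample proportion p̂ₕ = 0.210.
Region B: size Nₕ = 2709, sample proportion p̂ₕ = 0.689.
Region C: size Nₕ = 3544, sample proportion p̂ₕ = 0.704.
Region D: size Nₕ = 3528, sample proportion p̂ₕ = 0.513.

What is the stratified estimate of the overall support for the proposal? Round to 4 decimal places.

0.5291

Wₕ = Nₕ/N with N = 12901: 0.2418, 0.2100, 0.2747, 0.2735.
p̂_st = 0.2418·0.210 + 0.2100·0.689 + 0.2747·0.704 + 0.2735·0.513 ≈ 0.529148... → 0.5291.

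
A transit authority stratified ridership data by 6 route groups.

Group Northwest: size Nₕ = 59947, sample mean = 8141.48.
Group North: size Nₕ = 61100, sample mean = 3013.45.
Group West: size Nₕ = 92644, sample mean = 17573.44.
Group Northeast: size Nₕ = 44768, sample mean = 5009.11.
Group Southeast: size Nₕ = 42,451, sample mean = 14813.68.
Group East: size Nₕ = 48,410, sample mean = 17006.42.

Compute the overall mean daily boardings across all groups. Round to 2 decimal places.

N = 59947 + 61100 + 92644 + 44768 + 42451 + 48410 = 349320.
Overall mean = Σ (Nₕ/N)·x̄ₕ — weight by population share, not a simple average.
Σ Nₕx̄ₕ = 59947·8141.48 + 61100·3013.45 + 92644·17573.44 + 44768·5009.11 + 42451·14813.68 + 48410·17006.42 = 488057301.56 + 184121795 + 1628073775.36 + 224247836.48 + 628855529.68 + 823280792.2 = 3976637030.28.
Divide by N: 3976637030.28 / 349320 = 11383.9375... → 11383.94.

11383.94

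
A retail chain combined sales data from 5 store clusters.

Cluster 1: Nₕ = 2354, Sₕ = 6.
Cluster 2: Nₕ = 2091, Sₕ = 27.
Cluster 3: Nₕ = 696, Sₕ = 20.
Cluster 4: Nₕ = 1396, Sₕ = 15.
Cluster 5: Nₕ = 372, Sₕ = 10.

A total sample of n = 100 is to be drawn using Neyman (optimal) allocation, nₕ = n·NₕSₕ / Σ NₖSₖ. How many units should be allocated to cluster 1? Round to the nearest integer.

1: NₕSₕ = 2354·6 = 14124
2: NₕSₕ = 2091·27 = 56457
3: NₕSₕ = 696·20 = 13920
4: NₕSₕ = 1396·15 = 20940
5: NₕSₕ = 372·10 = 3720
Σ NₕSₕ = 109161.
n_1 = 100·14124/109161 = 12.939... → 13.

13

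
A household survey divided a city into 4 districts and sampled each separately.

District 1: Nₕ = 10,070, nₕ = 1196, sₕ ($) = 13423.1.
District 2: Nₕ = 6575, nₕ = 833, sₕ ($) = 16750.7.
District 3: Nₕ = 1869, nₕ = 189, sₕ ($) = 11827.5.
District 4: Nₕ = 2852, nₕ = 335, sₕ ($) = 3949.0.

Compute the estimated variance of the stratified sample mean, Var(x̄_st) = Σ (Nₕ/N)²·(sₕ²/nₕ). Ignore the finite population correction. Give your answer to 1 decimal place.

71856.0

N = 21366. Term for each stratum: Wₕ²sₕ²/nₕ.
Var(x̄_st) = 33464.7022 + 31898.1860 + 5663.6481 + 829.4344 = 71855.9707 → 71856.0.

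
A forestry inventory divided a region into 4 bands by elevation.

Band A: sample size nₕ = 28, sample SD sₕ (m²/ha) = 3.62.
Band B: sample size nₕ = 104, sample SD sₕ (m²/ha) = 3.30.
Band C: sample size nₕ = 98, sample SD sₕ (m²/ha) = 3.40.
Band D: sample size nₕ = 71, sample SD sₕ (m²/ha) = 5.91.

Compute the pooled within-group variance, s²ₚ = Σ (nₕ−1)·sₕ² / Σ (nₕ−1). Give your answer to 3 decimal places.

16.976

A: (28−1)·3.62² = 27·13.1044 = 353.8188
B: (104−1)·3.30² = 103·10.89 = 1121.67
C: (98−1)·3.40² = 97·11.56 = 1121.32
D: (71−1)·5.91² = 70·34.9281 = 2444.967
Numerator = 5041.7758; denominator = Σ(nₕ−1) = 297.
s²ₚ = 5041.7758/297 = 16.97568... → 16.976.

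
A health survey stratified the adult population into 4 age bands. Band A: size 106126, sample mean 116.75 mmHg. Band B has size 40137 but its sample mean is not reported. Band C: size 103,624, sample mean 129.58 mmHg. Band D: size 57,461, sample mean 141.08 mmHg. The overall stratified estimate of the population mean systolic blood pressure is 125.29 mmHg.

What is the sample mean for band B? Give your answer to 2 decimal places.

N = 106126 + 40137 + 103624 + 57461 = 307348.
Overall total = μ·N = 125.29·307348 = 38507630.92.
Subtract the known strata: 106126·116.75 + 103624·129.58 + 57461·141.08 = 33924406.3.
Remaining total for band B: 38507630.92 − 33924406.3 = 4583224.62.
Divide by its size: 4583224.62 / 40137 = 114.1895... → 114.19.

114.19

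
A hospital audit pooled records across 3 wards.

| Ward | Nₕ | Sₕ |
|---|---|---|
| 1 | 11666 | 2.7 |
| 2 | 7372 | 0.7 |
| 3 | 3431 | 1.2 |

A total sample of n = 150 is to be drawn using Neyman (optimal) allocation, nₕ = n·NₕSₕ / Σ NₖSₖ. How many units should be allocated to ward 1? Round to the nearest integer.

116

1: NₕSₕ = 11666·2.7 = 31498.2
2: NₕSₕ = 7372·0.7 = 5160.4
3: NₕSₕ = 3431·1.2 = 4117.2
Σ NₕSₕ = 40775.8.
n_1 = 150·31498.2/40775.8 = 115.871... → 116.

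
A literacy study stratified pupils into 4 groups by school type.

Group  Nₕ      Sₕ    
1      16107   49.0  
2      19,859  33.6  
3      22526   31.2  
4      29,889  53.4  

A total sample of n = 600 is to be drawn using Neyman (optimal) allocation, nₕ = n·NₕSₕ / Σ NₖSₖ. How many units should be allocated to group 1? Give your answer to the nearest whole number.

126

Σ NₕSₕ = 16107·49.0 + 19859·33.6 + 22526·31.2 + 29889·53.4 = 3755389.2.
Share for 1: 789243/3755389.2 = 0.21016.
n_1 = 600 × 0.21016 = 126.098... → 126.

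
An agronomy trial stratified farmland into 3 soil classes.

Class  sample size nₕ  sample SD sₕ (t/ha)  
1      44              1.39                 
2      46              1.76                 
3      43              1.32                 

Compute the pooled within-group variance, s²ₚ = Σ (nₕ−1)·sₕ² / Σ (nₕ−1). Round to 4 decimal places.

1: (44−1)·1.39² = 43·1.9321 = 83.0803
2: (46−1)·1.76² = 45·3.0976 = 139.392
3: (43−1)·1.32² = 42·1.7424 = 73.1808
Numerator = 295.6531; denominator = Σ(nₕ−1) = 130.
s²ₚ = 295.6531/130 = 2.274255... → 2.2743.

2.2743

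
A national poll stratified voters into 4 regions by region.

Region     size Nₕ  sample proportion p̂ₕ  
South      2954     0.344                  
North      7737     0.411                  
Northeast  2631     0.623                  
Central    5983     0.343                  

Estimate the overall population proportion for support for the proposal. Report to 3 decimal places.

N = 2954 + 7737 + 2631 + 5983 = 19305.
Overall proportion = Σ (Nₕ/N)·p̂ₕ.
Σ Nₕp̂ₕ = 1016.176 + 3179.907 + 1639.113 + 2052.169 = 7887.365.
7887.365 / 19305 = 0.40857... → 0.409.

0.409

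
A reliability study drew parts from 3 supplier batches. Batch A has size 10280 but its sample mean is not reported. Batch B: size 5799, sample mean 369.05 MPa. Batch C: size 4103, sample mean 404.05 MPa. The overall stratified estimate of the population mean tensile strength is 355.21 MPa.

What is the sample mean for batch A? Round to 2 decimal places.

327.91

Σ Nₕx̄ₕ = N·μ, so 10280·x̄_A = 20182·355.21 − (5799·369.05 + 4103·404.05).
= 7168848.22 − 3797938.1 = 3370910.12.
x̄_A = 3370910.12 / 10280 = 327.9095... → 327.91.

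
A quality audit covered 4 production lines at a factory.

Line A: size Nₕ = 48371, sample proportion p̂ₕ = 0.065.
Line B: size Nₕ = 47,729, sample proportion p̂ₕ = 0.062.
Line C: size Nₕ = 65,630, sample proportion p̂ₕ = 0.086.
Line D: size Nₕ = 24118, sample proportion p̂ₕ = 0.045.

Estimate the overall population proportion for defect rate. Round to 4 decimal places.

Wₕ = Nₕ/N with N = 185848: 0.2603, 0.2568, 0.3531, 0.1298.
p̂_st = 0.2603·0.065 + 0.2568·0.062 + 0.3531·0.086 + 0.1298·0.045 ≈ 0.069050... → 0.0690.

0.0690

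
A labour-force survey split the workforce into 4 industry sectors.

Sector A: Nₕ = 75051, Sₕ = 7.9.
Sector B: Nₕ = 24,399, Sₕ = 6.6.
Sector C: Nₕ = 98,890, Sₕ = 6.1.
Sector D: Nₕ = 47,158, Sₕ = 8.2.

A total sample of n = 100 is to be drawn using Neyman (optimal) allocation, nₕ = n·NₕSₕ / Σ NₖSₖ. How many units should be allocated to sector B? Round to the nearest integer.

9

Σ NₕSₕ = 75051·7.9 + 24399·6.6 + 98890·6.1 + 47158·8.2 = 1743860.9.
Share for B: 161033.4/1743860.9 = 0.09234.
n_B = 100 × 0.09234 = 9.234... → 9.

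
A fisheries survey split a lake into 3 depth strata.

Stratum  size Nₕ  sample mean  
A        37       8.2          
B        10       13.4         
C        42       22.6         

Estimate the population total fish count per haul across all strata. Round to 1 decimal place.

1386.6

A: 37·8.2 = 303.4
B: 10·13.4 = 134
C: 42·22.6 = 949.2
τ̂ = Σ Nₕx̄ₕ = 1386.6.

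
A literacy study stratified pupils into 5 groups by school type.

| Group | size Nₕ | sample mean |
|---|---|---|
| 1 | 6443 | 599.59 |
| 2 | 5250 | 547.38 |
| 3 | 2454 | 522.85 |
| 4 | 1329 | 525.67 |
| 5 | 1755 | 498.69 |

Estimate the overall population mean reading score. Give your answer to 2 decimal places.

N = 17231; weights Wₕ = Nₕ/N = (0.3739, 0.3047, 0.1424, 0.0771, 0.1019).
x̄_st = Σ Wₕ·x̄ₕ = 0.3739·599.59 + 0.3047·547.38 + 0.1424·522.85 + 0.0771·525.67 + 0.1019·498.69 ≈ 556.7752...
→ 556.78.

556.78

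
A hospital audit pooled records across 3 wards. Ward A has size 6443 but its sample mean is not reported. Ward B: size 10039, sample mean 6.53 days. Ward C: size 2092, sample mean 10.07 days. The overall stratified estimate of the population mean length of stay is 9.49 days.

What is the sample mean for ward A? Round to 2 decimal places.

N = 6443 + 10039 + 2092 = 18574.
Overall total = μ·N = 9.49·18574 = 176267.26.
Subtract the known strata: 10039·6.53 + 2092·10.07 = 86621.11.
Remaining total for ward A: 176267.26 − 86621.11 = 89646.15.
Divide by its size: 89646.15 / 6443 = 13.9137... → 13.91.

13.91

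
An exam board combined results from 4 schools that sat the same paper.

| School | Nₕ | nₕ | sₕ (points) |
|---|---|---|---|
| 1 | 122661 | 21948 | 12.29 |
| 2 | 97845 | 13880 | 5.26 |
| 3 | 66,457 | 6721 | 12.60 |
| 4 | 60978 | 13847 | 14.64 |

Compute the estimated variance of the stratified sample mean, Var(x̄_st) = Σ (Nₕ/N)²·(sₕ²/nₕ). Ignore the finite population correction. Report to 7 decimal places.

N = 347941; Wₕ = Nₕ/N.
school 1: (122661/347941)²·12.29²/21948 = 0.0008552845
school 2: (97845/347941)²·5.26²/13880 = 0.0001576333
school 3: (66457/347941)²·12.60²/6721 = 0.0008617424
school 4: (60978/347941)²·14.64²/13847 = 0.0004754027
Sum = 0.0023500629 → 0.0023501.

0.0023501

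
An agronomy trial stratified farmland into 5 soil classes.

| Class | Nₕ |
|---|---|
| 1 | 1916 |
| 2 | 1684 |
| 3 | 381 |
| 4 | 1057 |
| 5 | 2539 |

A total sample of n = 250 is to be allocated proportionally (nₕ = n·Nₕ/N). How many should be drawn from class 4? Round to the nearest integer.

35

Share of class 4 = 1057/7577 = 0.13950.
Allocate 250 × 0.13950 = 34.875... → 35.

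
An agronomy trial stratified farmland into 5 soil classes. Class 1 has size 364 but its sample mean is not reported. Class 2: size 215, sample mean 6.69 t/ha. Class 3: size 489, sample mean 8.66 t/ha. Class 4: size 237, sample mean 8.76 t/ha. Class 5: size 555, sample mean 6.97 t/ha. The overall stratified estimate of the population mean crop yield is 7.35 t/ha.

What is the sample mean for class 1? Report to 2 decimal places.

5.64

Σ Nₕx̄ₕ = N·μ, so 364·x̄_1 = 1860·7.35 − (215·6.69 + 489·8.66 + 237·8.76 + 555·6.97).
= 13671 − 11617.56 = 2053.44.
x̄_1 = 2053.44 / 364 = 5.6413... → 5.64.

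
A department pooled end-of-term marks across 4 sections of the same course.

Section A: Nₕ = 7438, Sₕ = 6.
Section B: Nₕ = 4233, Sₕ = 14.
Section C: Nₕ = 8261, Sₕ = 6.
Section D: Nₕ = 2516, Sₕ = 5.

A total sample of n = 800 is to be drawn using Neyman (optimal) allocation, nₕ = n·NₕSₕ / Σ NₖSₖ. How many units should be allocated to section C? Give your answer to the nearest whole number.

239

A: NₕSₕ = 7438·6 = 44628
B: NₕSₕ = 4233·14 = 59262
C: NₕSₕ = 8261·6 = 49566
D: NₕSₕ = 2516·5 = 12580
Σ NₕSₕ = 166036.
n_C = 800·49566/166036 = 238.820... → 239.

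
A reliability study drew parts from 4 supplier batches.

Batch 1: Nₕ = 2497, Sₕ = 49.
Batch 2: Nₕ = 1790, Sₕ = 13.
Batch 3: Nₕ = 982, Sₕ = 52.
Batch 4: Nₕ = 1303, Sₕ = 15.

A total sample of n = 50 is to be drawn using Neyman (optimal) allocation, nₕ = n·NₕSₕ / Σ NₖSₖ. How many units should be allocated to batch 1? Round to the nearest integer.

1: NₕSₕ = 2497·49 = 122353
2: NₕSₕ = 1790·13 = 23270
3: NₕSₕ = 982·52 = 51064
4: NₕSₕ = 1303·15 = 19545
Σ NₕSₕ = 216232.
n_1 = 50·122353/216232 = 28.292... → 28.

28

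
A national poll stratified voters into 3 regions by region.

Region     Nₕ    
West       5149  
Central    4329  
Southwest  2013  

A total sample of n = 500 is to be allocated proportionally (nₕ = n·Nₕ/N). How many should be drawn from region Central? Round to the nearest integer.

188

Share of region Central = 4329/11491 = 0.37673.
Allocate 500 × 0.37673 = 188.365... → 188.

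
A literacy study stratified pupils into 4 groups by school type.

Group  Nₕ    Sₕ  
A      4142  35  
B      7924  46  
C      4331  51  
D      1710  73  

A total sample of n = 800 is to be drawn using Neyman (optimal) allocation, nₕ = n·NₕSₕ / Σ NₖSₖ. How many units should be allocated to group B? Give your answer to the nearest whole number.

341

Σ NₕSₕ = 4142·35 + 7924·46 + 4331·51 + 1710·73 = 855185.
Share for B: 364504/855185 = 0.42623.
n_B = 800 × 0.42623 = 340.983... → 341.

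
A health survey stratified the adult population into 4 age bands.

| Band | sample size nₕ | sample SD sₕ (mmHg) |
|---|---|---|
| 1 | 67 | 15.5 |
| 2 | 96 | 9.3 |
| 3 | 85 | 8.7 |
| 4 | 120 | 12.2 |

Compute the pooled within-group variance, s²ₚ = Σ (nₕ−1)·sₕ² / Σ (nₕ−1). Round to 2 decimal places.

132.26

1: (67−1)·15.5² = 66·240.25 = 15856.5
2: (96−1)·9.3² = 95·86.49 = 8216.55
3: (85−1)·8.7² = 84·75.69 = 6357.96
4: (120−1)·12.2² = 119·148.84 = 17711.96
Numerator = 48142.97; denominator = Σ(nₕ−1) = 364.
s²ₚ = 48142.97/364 = 132.2609... → 132.26.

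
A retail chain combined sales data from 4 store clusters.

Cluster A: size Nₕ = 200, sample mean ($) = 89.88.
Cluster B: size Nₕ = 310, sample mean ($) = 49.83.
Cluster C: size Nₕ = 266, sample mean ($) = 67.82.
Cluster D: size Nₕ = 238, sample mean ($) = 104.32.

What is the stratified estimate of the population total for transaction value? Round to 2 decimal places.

A: 200·89.88 = 17976
B: 310·49.83 = 15447.3
C: 266·67.82 = 18040.12
D: 238·104.32 = 24828.16
τ̂ = Σ Nₕx̄ₕ = 76291.58.

76291.58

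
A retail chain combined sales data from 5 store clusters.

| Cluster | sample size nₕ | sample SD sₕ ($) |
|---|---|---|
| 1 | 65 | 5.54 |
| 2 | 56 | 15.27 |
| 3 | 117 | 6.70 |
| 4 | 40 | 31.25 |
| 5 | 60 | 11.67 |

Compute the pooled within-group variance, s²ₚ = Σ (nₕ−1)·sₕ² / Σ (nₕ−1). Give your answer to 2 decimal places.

1: (65−1)·5.54² = 64·30.6916 = 1964.2624
2: (56−1)·15.27² = 55·233.1729 = 12824.5095
3: (117−1)·6.70² = 116·44.89 = 5207.24
4: (40−1)·31.25² = 39·976.5625 = 38085.9375
5: (60−1)·11.67² = 59·136.1889 = 8035.1451
Numerator = 66117.0945; denominator = Σ(nₕ−1) = 333.
s²ₚ = 66117.0945/333 = 198.5498... → 198.55.

198.55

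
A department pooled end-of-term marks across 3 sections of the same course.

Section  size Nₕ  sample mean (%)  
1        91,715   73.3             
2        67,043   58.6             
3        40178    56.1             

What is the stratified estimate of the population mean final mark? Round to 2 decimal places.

64.87

N = 91715 + 67043 + 40178 = 198936.
The stratified mean weights each stratum mean by its population share Nₕ/N.
Σ Nₕx̄ₕ = 91715·73.3 + 67043·58.6 + 40178·56.1 = 6722709.5 + 3928719.8 + 2253985.8 = 12905415.1.
Divide by N: 12905415.1 / 198936 = 64.8722... → 64.87.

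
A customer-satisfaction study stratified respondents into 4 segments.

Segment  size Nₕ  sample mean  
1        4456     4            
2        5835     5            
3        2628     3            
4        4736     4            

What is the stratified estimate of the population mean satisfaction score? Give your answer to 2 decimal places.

x̄_st = (Σ Nₕx̄ₕ) / (Σ Nₕ) = (4456·4 + 5835·5 + 2628·3 + 4736·4) / 17655
= 73827 / 17655 = 4.1816... → 4.18.

4.18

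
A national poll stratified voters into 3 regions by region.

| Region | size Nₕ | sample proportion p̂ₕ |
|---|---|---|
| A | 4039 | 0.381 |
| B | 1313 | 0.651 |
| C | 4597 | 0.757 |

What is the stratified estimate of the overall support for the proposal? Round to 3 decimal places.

0.590

N = 4039 + 1313 + 4597 = 9949.
Overall proportion = Σ (Nₕ/N)·p̂ₕ.
Σ Nₕp̂ₕ = 1538.859 + 854.763 + 3479.929 = 5873.551.
5873.551 / 9949 = 0.59037... → 0.590.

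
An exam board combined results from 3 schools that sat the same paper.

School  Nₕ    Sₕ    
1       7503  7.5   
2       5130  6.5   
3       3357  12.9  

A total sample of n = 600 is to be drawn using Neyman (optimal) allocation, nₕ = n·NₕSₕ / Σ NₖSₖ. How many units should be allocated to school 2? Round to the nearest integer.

151

1: NₕSₕ = 7503·7.5 = 56272.5
2: NₕSₕ = 5130·6.5 = 33345
3: NₕSₕ = 3357·12.9 = 43305.3
Σ NₕSₕ = 132922.8.
n_2 = 600·33345/132922.8 = 150.516... → 151.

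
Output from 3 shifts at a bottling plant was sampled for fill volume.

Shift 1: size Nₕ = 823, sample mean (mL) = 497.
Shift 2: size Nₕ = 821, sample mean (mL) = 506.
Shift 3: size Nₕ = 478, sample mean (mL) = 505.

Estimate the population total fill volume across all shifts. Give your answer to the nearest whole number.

1065847

1: 823·497 = 409031
2: 821·506 = 415426
3: 478·505 = 241390
τ̂ = Σ Nₕx̄ₕ = 1065847.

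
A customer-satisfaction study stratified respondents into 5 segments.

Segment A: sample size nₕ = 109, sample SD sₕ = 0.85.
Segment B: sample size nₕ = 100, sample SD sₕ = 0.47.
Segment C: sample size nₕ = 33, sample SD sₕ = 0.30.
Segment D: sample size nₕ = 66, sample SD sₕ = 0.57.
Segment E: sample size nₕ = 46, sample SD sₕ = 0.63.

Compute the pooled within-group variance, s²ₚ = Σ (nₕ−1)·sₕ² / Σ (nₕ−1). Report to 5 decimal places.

0.40618

A: (109−1)·0.85² = 108·0.7225 = 78.03
B: (100−1)·0.47² = 99·0.2209 = 21.8691
C: (33−1)·0.30² = 32·0.09 = 2.88
D: (66−1)·0.57² = 65·0.3249 = 21.1185
E: (46−1)·0.63² = 45·0.3969 = 17.8605
Numerator = 141.7581; denominator = Σ(nₕ−1) = 349.
s²ₚ = 141.7581/349 = 0.4061837... → 0.40618.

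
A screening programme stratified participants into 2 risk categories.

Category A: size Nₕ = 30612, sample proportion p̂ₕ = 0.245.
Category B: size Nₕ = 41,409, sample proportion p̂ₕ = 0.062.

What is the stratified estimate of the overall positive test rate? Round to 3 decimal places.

0.140

Wₕ = Nₕ/N with N = 72021: 0.4250, 0.5750.
p̂_st = 0.4250·0.245 + 0.5750·0.062 ≈ 0.13978... → 0.140.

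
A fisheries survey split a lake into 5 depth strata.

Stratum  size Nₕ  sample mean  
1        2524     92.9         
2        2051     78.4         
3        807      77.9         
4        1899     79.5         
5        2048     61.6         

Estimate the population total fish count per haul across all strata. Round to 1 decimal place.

735270.6

1: 2524·92.9 = 234479.6
2: 2051·78.4 = 160798.4
3: 807·77.9 = 62865.3
4: 1899·79.5 = 150970.5
5: 2048·61.6 = 126156.8
τ̂ = Σ Nₕx̄ₕ = 735270.6.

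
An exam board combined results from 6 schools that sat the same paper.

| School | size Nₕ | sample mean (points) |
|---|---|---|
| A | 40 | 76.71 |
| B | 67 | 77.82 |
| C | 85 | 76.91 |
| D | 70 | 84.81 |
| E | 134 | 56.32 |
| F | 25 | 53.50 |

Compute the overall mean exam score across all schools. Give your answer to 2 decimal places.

70.41

N = 40 + 67 + 85 + 70 + 134 + 25 = 421.
The stratified mean weights each stratum mean by its population share Nₕ/N.
Σ Nₕx̄ₕ = 40·76.71 + 67·77.82 + 85·76.91 + 70·84.81 + 134·56.32 + 25·53.50 = 3068.4 + 5213.94 + 6537.35 + 5936.7 + 7546.88 + 1337.5 = 29640.77.
Divide by N: 29640.77 / 421 = 70.4056... → 70.41.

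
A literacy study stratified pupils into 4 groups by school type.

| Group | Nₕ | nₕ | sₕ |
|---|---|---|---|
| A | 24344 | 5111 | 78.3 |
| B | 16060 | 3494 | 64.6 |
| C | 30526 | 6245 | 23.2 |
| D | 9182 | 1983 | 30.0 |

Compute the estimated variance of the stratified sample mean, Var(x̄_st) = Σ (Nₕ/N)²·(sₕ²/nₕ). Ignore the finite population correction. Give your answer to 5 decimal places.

N = 80112. Term for each stratum: Wₕ²sₕ²/nₕ.
Var(x̄_st) = 0.11076597 + 0.04799965 + 0.01251377 + 0.00596210 = 0.17724149 → 0.17724.

0.17724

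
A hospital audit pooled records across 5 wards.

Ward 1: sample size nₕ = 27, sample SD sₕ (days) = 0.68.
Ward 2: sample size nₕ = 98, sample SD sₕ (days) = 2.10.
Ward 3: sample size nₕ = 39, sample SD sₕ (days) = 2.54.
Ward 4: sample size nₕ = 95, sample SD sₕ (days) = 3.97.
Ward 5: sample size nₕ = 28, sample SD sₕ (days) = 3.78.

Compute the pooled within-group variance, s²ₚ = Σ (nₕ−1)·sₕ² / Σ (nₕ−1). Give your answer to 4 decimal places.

9.0506

Degrees of freedom: 26 + 97 + 38 + 94 + 27 = 282.
Σ(nₕ−1)sₕ² = 26·0.4624 + 97·4.41 + 38·6.4516 + 94·15.7609 + 27·14.2884 = 2552.2646.
s²ₚ = 2552.2646 / 282 = 9.050584... → 9.0506.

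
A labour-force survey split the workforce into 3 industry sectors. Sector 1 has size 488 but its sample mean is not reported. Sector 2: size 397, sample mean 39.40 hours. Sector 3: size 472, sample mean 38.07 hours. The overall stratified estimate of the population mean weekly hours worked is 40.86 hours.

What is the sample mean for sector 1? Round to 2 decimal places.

44.75

N = 488 + 397 + 472 = 1357.
Overall total = μ·N = 40.86·1357 = 55447.02.
Subtract the known strata: 397·39.40 + 472·38.07 = 33610.84.
Remaining total for sector 1: 55447.02 − 33610.84 = 21836.18.
Divide by its size: 21836.18 / 488 = 44.7463... → 44.75.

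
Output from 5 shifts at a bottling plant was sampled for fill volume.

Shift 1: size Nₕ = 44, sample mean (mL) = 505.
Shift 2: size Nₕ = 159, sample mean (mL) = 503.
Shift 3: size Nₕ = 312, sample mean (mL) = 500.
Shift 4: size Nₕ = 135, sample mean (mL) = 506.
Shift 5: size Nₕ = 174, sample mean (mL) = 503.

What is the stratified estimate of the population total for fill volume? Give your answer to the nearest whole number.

414029

1: 44·505 = 22220
2: 159·503 = 79977
3: 312·500 = 156000
4: 135·506 = 68310
5: 174·503 = 87522
τ̂ = Σ Nₕx̄ₕ = 414029.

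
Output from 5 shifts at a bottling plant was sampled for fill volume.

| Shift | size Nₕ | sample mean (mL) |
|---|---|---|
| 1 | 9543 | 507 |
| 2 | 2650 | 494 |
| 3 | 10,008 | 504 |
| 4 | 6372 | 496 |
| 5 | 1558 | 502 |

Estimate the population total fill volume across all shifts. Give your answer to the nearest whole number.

15134061

Population total = Σ Nₕ·x̄ₕ (each stratum's size times its mean).
9543·507 + 2650·494 + 10008·504 + 6372·496 + 1558·502 = 4838301 + 1309100 + 5044032 + 3160512 + 782116 = 15134061.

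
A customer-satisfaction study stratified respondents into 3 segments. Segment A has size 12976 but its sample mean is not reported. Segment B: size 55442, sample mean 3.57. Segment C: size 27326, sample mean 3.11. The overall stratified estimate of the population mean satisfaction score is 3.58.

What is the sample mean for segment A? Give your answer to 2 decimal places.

4.61

Σ Nₕx̄ₕ = N·μ, so 12976·x̄_A = 95744·3.58 − (55442·3.57 + 27326·3.11).
= 342763.52 − 282911.8 = 59851.72.
x̄_A = 59851.72 / 12976 = 4.6125... → 4.61.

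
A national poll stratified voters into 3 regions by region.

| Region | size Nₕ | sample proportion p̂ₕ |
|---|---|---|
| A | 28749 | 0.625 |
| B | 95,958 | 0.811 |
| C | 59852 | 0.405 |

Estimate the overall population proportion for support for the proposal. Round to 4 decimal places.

Wₕ = Nₕ/N with N = 184559: 0.1558, 0.5199, 0.3243.
p̂_st = 0.1558·0.625 + 0.5199·0.811 + 0.3243·0.405 ≈ 0.650362... → 0.6504.

0.6504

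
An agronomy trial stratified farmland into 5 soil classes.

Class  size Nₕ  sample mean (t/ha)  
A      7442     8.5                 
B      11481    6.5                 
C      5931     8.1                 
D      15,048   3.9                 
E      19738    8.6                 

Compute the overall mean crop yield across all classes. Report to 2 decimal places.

x̄_st = (Σ Nₕx̄ₕ) / (Σ Nₕ) = (7442·8.5 + 11481·6.5 + 5931·8.1 + 15048·3.9 + 19738·8.6) / 59640
= 414358.6 / 59640 = 6.9477... → 6.95.

6.95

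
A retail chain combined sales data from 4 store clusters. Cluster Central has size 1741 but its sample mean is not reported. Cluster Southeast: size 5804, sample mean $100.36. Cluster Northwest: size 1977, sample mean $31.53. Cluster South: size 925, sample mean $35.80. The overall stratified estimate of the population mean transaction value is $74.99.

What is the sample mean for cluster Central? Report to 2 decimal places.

60.59

N = 1741 + 5804 + 1977 + 925 = 10447.
Overall total = μ·N = 74.99·10447 = 783420.53.
Subtract the known strata: 5804·100.36 + 1977·31.53 + 925·35.80 = 677939.25.
Remaining total for cluster Central: 783420.53 − 677939.25 = 105481.28.
Divide by its size: 105481.28 / 1741 = 60.5866... → 60.59.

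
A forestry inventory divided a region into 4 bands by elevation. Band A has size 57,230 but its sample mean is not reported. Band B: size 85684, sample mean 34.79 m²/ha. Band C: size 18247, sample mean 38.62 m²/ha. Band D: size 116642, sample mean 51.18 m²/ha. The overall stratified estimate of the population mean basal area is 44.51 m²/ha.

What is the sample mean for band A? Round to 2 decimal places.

Σ Nₕx̄ₕ = N·μ, so 57230·x̄_A = 277803·44.51 − (85684·34.79 + 18247·38.62 + 116642·51.18).
= 12365011.53 − 9655383.06 = 2709628.47.
x̄_A = 2709628.47 / 57230 = 47.3463... → 47.35.

47.35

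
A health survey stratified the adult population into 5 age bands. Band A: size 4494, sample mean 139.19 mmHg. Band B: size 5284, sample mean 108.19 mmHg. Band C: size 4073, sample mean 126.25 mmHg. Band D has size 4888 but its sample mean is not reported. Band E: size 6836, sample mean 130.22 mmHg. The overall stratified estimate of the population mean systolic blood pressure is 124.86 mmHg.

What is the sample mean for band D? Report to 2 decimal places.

121.05

N = 4494 + 5284 + 4073 + 4888 + 6836 = 25575.
Overall total = μ·N = 124.86·25575 = 3193294.5.
Subtract the known strata: 4494·139.19 + 5284·108.19 + 4073·126.25 + 6836·130.22 = 2601595.99.
Remaining total for band D: 3193294.5 − 2601595.99 = 591698.51.
Divide by its size: 591698.51 / 4888 = 121.0513... → 121.05.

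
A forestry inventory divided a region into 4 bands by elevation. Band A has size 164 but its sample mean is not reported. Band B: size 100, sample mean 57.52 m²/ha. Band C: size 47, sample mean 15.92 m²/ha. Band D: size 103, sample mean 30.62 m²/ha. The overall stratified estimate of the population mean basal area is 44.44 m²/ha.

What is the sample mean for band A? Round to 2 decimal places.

N = 164 + 100 + 47 + 103 = 414.
Overall total = μ·N = 44.44·414 = 18398.16.
Subtract the known strata: 100·57.52 + 47·15.92 + 103·30.62 = 9654.1.
Remaining total for band A: 18398.16 − 9654.1 = 8744.06.
Divide by its size: 8744.06 / 164 = 53.3174... → 53.32.

53.32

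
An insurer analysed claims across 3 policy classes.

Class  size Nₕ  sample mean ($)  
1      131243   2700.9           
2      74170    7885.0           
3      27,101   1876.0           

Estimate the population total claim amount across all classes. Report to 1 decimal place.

1: 131243·2700.9 = 354474218.7
2: 74170·7885.0 = 584830450
3: 27101·1876.0 = 50841476
τ̂ = Σ Nₕx̄ₕ = 990146144.7.

990146144.7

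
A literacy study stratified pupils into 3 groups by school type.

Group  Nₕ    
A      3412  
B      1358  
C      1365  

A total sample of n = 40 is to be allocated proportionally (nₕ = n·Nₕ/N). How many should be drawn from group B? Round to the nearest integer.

9

Share of group B = 1358/6135 = 0.22135.
Allocate 40 × 0.22135 = 8.854... → 9.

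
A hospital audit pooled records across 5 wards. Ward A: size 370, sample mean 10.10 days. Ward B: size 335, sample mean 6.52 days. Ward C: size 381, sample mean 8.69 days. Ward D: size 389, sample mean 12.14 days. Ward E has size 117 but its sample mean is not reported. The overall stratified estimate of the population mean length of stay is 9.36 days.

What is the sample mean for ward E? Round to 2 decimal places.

8.09

Σ Nₕx̄ₕ = N·μ, so 117·x̄_E = 1592·9.36 − (370·10.10 + 335·6.52 + 381·8.69 + 389·12.14).
= 14901.12 − 13954.55 = 946.57.
x̄_E = 946.57 / 117 = 8.0903... → 8.09.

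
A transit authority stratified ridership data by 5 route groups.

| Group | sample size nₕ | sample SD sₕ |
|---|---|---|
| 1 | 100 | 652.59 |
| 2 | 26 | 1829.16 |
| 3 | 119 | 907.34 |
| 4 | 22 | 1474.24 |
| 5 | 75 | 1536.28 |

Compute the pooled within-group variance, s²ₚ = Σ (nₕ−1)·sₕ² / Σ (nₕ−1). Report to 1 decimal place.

1: (100−1)·652.59² = 99·425873.7081 = 42161497.1019
2: (26−1)·1829.16² = 25·3345826.3056 = 83645657.64
3: (119−1)·907.34² = 118·823265.8756 = 97145373.3208
4: (22−1)·1474.24² = 21·2173383.5776 = 45641055.1296
5: (75−1)·1536.28² = 74·2360156.2384 = 174651561.6416
Numerator = 443245144.8339; denominator = Σ(nₕ−1) = 337.
s²ₚ = 443245144.8339/337 = 1315267.492... → 1315267.5.

1315267.5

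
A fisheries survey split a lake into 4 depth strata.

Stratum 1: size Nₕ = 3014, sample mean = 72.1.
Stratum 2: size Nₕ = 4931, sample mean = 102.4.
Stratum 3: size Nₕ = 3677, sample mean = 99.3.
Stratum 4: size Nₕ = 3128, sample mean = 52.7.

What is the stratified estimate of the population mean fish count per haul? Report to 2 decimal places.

84.90

N = 3014 + 4931 + 3677 + 3128 = 14750.
The stratified mean weights each stratum mean by its population share Nₕ/N.
Σ Nₕx̄ₕ = 3014·72.1 + 4931·102.4 + 3677·99.3 + 3128·52.7 = 217309.4 + 504934.4 + 365126.1 + 164845.6 = 1252215.5.
Divide by N: 1252215.5 / 14750 = 84.8960... → 84.90.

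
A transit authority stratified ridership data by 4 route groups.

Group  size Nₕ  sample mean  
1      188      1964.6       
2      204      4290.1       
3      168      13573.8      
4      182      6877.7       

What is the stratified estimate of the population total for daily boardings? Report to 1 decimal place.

Population total = Σ Nₕ·x̄ₕ (each stratum's size times its mean).
188·1964.6 + 204·4290.1 + 168·13573.8 + 182·6877.7 = 369344.8 + 875180.4 + 2280398.4 + 1251741.4 = 4776665.0.

4776665.0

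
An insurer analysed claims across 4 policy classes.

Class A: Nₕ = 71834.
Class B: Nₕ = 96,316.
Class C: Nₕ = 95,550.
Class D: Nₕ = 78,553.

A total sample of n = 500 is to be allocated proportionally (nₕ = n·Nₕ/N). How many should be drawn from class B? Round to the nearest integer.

141

N = 71834 + 96316 + 95550 + 78553 = 342253.
n_B = 500·96316/342253 = 140.709... → 141.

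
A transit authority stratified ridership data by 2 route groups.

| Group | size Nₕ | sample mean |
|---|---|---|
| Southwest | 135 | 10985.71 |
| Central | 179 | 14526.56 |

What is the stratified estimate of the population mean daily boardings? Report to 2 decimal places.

13004.22

N = 135 + 179 = 314.
Overall mean = Σ (Nₕ/N)·x̄ₕ — weight by population share, not a simple average.
Σ Nₕx̄ₕ = 135·10985.71 + 179·14526.56 = 1483070.85 + 2600254.24 = 4083325.09.
Divide by N: 4083325.09 / 314 = 13004.2200... → 13004.22.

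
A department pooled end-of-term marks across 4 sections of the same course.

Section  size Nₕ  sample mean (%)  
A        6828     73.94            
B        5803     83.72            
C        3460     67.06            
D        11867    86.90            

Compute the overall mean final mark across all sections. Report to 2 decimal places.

80.62

N = 6828 + 5803 + 3460 + 11867 = 27958.
Weight each subgroup mean by Nₕ/N and sum.
Σ Nₕx̄ₕ = 6828·73.94 + 5803·83.72 + 3460·67.06 + 11867·86.90 = 504862.32 + 485827.16 + 232027.6 + 1031242.3 = 2253959.38.
Divide by N: 2253959.38 / 27958 = 80.6195... → 80.62.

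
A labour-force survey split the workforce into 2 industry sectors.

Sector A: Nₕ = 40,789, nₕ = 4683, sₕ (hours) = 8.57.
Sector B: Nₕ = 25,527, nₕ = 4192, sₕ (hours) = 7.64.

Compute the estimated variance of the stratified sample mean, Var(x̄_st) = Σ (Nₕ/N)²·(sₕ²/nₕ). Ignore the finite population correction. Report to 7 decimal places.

N = 66316; Wₕ = Nₕ/N.
sector A: (40789/66316)²·8.57²/4683 = 0.0059331722
sector B: (25527/66316)²·7.64²/4192 = 0.0020631384
Sum = 0.0079963106 → 0.0079963.

0.0079963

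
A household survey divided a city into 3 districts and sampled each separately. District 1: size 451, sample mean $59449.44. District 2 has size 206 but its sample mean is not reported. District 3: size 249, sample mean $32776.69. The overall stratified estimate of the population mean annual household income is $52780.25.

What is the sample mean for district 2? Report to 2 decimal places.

62358.32

N = 451 + 206 + 249 = 906.
Overall total = μ·N = 52780.25·906 = 47818906.5.
Subtract the known strata: 451·59449.44 + 249·32776.69 = 34973093.25.
Remaining total for district 2: 47818906.5 − 34973093.25 = 12845813.25.
Divide by its size: 12845813.25 / 206 = 62358.3167... → 62358.32.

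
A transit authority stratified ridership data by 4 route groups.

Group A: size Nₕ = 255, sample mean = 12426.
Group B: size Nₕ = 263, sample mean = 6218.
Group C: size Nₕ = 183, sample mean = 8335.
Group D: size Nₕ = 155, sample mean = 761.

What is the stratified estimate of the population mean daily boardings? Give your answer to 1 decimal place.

N = 856; weights Wₕ = Nₕ/N = (0.2979, 0.3072, 0.2138, 0.1811).
x̄_st = Σ Wₕ·x̄ₕ = 0.2979·12426 + 0.3072·6218 + 0.2138·8335 + 0.1811·761 ≈ 7531.804...
→ 7531.8.

7531.8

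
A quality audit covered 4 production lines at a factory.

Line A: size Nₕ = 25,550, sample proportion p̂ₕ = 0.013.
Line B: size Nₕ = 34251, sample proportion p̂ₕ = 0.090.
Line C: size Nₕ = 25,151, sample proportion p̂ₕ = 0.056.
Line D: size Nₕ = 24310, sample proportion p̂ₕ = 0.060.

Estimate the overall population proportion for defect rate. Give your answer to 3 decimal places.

0.057

N = 25550 + 34251 + 25151 + 24310 = 109262.
Overall proportion = Σ (Nₕ/N)·p̂ₕ.
Σ Nₕp̂ₕ = 332.15 + 3082.59 + 1408.456 + 1458.6 = 6281.796.
6281.796 / 109262 = 0.05749... → 0.057.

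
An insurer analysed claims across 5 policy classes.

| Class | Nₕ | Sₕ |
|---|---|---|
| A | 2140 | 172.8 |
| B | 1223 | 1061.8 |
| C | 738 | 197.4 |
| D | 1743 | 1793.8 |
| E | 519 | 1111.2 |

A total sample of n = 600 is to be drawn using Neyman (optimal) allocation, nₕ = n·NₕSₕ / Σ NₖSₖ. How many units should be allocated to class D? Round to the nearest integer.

A: NₕSₕ = 2140·172.8 = 369792
B: NₕSₕ = 1223·1061.8 = 1298581.4
C: NₕSₕ = 738·197.4 = 145681.2
D: NₕSₕ = 1743·1793.8 = 3126593.4
E: NₕSₕ = 519·1111.2 = 576712.8
Σ NₕSₕ = 5517360.8.
n_D = 600·3126593.4/5517360.8 = 340.010... → 340.

340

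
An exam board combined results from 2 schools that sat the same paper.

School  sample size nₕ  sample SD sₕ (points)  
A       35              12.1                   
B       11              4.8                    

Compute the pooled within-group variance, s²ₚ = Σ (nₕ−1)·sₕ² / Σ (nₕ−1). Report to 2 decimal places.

A: (35−1)·12.1² = 34·146.41 = 4977.94
B: (11−1)·4.8² = 10·23.04 = 230.4
Numerator = 5208.34; denominator = Σ(nₕ−1) = 44.
s²ₚ = 5208.34/44 = 118.3714... → 118.37.

118.37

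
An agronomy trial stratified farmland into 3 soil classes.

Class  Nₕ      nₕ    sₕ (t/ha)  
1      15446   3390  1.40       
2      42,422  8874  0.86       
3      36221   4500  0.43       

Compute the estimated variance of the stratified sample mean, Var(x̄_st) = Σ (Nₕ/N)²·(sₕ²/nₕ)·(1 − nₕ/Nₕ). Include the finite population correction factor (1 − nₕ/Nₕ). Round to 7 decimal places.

0.0000309

N = 94089; Wₕ = Nₕ/N.
class 1: (15446/94089)²·1.40²/3390·(1 − 3390/15446) = 0.0000121618
class 2: (42422/94089)²·0.86²/8874·(1 − 8874/42422) = 0.0000133985
class 3: (36221/94089)²·0.43²/4500·(1 − 4500/36221) = 0.0000053328
Sum = 0.0000308931 → 0.0000309.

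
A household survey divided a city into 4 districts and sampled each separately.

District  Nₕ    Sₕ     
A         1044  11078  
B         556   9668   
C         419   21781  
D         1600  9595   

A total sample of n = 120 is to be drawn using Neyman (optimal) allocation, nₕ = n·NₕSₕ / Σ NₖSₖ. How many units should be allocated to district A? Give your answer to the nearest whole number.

34

A: NₕSₕ = 1044·11078 = 11565432
B: NₕSₕ = 556·9668 = 5375408
C: NₕSₕ = 419·21781 = 9126239
D: NₕSₕ = 1600·9595 = 15352000
Σ NₕSₕ = 41419079.
n_A = 120·11565432/41419079 = 33.508... → 34.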